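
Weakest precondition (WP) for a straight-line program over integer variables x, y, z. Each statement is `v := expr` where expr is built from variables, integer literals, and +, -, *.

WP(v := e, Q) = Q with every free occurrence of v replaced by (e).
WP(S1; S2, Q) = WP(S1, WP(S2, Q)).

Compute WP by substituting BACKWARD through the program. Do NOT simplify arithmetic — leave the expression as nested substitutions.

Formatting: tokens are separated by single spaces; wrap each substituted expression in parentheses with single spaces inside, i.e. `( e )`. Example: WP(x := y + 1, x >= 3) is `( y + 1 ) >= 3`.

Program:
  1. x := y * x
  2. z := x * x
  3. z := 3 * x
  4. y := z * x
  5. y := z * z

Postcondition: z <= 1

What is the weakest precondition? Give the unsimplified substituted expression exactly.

Answer: ( 3 * ( y * x ) ) <= 1

Derivation:
post: z <= 1
stmt 5: y := z * z  -- replace 0 occurrence(s) of y with (z * z)
  => z <= 1
stmt 4: y := z * x  -- replace 0 occurrence(s) of y with (z * x)
  => z <= 1
stmt 3: z := 3 * x  -- replace 1 occurrence(s) of z with (3 * x)
  => ( 3 * x ) <= 1
stmt 2: z := x * x  -- replace 0 occurrence(s) of z with (x * x)
  => ( 3 * x ) <= 1
stmt 1: x := y * x  -- replace 1 occurrence(s) of x with (y * x)
  => ( 3 * ( y * x ) ) <= 1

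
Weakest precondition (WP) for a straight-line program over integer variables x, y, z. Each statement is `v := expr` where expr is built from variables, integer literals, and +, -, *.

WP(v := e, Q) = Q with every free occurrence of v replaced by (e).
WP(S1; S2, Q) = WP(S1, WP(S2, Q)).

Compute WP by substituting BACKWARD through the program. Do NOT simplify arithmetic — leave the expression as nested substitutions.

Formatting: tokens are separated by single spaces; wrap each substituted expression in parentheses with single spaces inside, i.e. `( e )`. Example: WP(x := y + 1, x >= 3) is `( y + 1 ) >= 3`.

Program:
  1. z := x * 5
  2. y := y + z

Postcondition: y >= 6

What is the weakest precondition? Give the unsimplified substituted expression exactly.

post: y >= 6
stmt 2: y := y + z  -- replace 1 occurrence(s) of y with (y + z)
  => ( y + z ) >= 6
stmt 1: z := x * 5  -- replace 1 occurrence(s) of z with (x * 5)
  => ( y + ( x * 5 ) ) >= 6

Answer: ( y + ( x * 5 ) ) >= 6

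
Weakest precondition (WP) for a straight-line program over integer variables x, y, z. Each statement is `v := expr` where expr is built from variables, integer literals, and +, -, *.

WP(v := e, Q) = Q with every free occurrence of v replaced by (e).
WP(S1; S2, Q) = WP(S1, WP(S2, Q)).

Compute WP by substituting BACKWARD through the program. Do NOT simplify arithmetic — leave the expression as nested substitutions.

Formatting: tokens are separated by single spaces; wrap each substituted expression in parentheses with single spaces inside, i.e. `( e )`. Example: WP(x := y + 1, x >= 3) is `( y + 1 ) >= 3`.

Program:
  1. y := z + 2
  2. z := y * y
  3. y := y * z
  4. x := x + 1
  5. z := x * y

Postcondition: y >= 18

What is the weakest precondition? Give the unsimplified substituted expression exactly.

Answer: ( ( z + 2 ) * ( ( z + 2 ) * ( z + 2 ) ) ) >= 18

Derivation:
post: y >= 18
stmt 5: z := x * y  -- replace 0 occurrence(s) of z with (x * y)
  => y >= 18
stmt 4: x := x + 1  -- replace 0 occurrence(s) of x with (x + 1)
  => y >= 18
stmt 3: y := y * z  -- replace 1 occurrence(s) of y with (y * z)
  => ( y * z ) >= 18
stmt 2: z := y * y  -- replace 1 occurrence(s) of z with (y * y)
  => ( y * ( y * y ) ) >= 18
stmt 1: y := z + 2  -- replace 3 occurrence(s) of y with (z + 2)
  => ( ( z + 2 ) * ( ( z + 2 ) * ( z + 2 ) ) ) >= 18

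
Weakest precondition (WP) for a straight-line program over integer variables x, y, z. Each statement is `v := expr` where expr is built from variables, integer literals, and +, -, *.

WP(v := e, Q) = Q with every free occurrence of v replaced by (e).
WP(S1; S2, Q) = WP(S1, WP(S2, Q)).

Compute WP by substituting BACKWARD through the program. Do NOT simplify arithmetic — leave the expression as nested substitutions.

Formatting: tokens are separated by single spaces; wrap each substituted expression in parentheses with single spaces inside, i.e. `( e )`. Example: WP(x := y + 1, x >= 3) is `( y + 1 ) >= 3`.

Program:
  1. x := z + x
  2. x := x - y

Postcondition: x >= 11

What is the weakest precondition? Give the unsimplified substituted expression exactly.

Answer: ( ( z + x ) - y ) >= 11

Derivation:
post: x >= 11
stmt 2: x := x - y  -- replace 1 occurrence(s) of x with (x - y)
  => ( x - y ) >= 11
stmt 1: x := z + x  -- replace 1 occurrence(s) of x with (z + x)
  => ( ( z + x ) - y ) >= 11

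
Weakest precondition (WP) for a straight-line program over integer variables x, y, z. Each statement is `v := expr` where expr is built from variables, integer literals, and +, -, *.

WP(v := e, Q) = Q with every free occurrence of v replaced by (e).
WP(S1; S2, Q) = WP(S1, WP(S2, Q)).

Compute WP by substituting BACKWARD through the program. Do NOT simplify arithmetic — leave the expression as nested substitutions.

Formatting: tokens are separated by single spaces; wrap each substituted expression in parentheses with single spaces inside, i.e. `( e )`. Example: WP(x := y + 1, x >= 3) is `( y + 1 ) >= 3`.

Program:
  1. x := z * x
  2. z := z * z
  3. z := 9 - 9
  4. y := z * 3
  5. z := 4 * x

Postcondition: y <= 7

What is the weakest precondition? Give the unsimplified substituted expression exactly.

Answer: ( ( 9 - 9 ) * 3 ) <= 7

Derivation:
post: y <= 7
stmt 5: z := 4 * x  -- replace 0 occurrence(s) of z with (4 * x)
  => y <= 7
stmt 4: y := z * 3  -- replace 1 occurrence(s) of y with (z * 3)
  => ( z * 3 ) <= 7
stmt 3: z := 9 - 9  -- replace 1 occurrence(s) of z with (9 - 9)
  => ( ( 9 - 9 ) * 3 ) <= 7
stmt 2: z := z * z  -- replace 0 occurrence(s) of z with (z * z)
  => ( ( 9 - 9 ) * 3 ) <= 7
stmt 1: x := z * x  -- replace 0 occurrence(s) of x with (z * x)
  => ( ( 9 - 9 ) * 3 ) <= 7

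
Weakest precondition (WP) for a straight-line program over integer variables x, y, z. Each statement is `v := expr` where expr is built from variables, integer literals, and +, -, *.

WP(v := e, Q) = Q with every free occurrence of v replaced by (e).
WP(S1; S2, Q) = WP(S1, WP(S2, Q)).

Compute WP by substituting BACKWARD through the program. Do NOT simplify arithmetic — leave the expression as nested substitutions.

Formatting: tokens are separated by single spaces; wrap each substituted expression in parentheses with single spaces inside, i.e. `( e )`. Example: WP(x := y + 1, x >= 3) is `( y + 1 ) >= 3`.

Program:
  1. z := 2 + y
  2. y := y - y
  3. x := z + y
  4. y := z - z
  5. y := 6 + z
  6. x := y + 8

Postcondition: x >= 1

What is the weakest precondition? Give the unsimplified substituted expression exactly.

post: x >= 1
stmt 6: x := y + 8  -- replace 1 occurrence(s) of x with (y + 8)
  => ( y + 8 ) >= 1
stmt 5: y := 6 + z  -- replace 1 occurrence(s) of y with (6 + z)
  => ( ( 6 + z ) + 8 ) >= 1
stmt 4: y := z - z  -- replace 0 occurrence(s) of y with (z - z)
  => ( ( 6 + z ) + 8 ) >= 1
stmt 3: x := z + y  -- replace 0 occurrence(s) of x with (z + y)
  => ( ( 6 + z ) + 8 ) >= 1
stmt 2: y := y - y  -- replace 0 occurrence(s) of y with (y - y)
  => ( ( 6 + z ) + 8 ) >= 1
stmt 1: z := 2 + y  -- replace 1 occurrence(s) of z with (2 + y)
  => ( ( 6 + ( 2 + y ) ) + 8 ) >= 1

Answer: ( ( 6 + ( 2 + y ) ) + 8 ) >= 1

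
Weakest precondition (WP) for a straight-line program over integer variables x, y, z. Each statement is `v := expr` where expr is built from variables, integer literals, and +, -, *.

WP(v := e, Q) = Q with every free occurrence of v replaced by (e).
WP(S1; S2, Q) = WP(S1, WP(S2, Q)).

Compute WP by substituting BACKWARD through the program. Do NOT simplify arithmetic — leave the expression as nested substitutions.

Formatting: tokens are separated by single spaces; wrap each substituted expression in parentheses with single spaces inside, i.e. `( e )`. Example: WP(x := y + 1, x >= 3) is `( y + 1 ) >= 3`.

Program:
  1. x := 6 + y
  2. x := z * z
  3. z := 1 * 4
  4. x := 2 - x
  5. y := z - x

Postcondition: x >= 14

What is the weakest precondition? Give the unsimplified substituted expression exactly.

post: x >= 14
stmt 5: y := z - x  -- replace 0 occurrence(s) of y with (z - x)
  => x >= 14
stmt 4: x := 2 - x  -- replace 1 occurrence(s) of x with (2 - x)
  => ( 2 - x ) >= 14
stmt 3: z := 1 * 4  -- replace 0 occurrence(s) of z with (1 * 4)
  => ( 2 - x ) >= 14
stmt 2: x := z * z  -- replace 1 occurrence(s) of x with (z * z)
  => ( 2 - ( z * z ) ) >= 14
stmt 1: x := 6 + y  -- replace 0 occurrence(s) of x with (6 + y)
  => ( 2 - ( z * z ) ) >= 14

Answer: ( 2 - ( z * z ) ) >= 14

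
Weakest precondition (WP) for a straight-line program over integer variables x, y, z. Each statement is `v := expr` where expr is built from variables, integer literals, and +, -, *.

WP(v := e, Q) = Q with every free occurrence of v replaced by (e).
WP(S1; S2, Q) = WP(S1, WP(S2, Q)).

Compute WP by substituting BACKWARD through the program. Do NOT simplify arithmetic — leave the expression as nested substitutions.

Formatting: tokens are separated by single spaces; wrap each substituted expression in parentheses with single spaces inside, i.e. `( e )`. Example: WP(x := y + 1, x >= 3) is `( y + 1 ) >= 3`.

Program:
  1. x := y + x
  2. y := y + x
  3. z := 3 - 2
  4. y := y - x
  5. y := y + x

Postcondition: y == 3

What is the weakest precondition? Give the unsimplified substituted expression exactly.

Answer: ( ( ( y + ( y + x ) ) - ( y + x ) ) + ( y + x ) ) == 3

Derivation:
post: y == 3
stmt 5: y := y + x  -- replace 1 occurrence(s) of y with (y + x)
  => ( y + x ) == 3
stmt 4: y := y - x  -- replace 1 occurrence(s) of y with (y - x)
  => ( ( y - x ) + x ) == 3
stmt 3: z := 3 - 2  -- replace 0 occurrence(s) of z with (3 - 2)
  => ( ( y - x ) + x ) == 3
stmt 2: y := y + x  -- replace 1 occurrence(s) of y with (y + x)
  => ( ( ( y + x ) - x ) + x ) == 3
stmt 1: x := y + x  -- replace 3 occurrence(s) of x with (y + x)
  => ( ( ( y + ( y + x ) ) - ( y + x ) ) + ( y + x ) ) == 3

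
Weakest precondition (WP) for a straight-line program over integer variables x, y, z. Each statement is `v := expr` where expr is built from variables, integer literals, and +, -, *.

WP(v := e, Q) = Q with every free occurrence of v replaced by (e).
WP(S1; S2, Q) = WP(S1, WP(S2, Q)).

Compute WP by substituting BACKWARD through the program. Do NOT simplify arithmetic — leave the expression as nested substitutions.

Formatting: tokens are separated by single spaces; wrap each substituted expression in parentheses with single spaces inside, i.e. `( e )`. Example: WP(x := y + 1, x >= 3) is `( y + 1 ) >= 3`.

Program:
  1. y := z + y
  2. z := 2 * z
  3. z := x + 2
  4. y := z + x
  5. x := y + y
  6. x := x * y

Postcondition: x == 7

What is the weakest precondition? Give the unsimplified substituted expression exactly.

Answer: ( ( ( ( x + 2 ) + x ) + ( ( x + 2 ) + x ) ) * ( ( x + 2 ) + x ) ) == 7

Derivation:
post: x == 7
stmt 6: x := x * y  -- replace 1 occurrence(s) of x with (x * y)
  => ( x * y ) == 7
stmt 5: x := y + y  -- replace 1 occurrence(s) of x with (y + y)
  => ( ( y + y ) * y ) == 7
stmt 4: y := z + x  -- replace 3 occurrence(s) of y with (z + x)
  => ( ( ( z + x ) + ( z + x ) ) * ( z + x ) ) == 7
stmt 3: z := x + 2  -- replace 3 occurrence(s) of z with (x + 2)
  => ( ( ( ( x + 2 ) + x ) + ( ( x + 2 ) + x ) ) * ( ( x + 2 ) + x ) ) == 7
stmt 2: z := 2 * z  -- replace 0 occurrence(s) of z with (2 * z)
  => ( ( ( ( x + 2 ) + x ) + ( ( x + 2 ) + x ) ) * ( ( x + 2 ) + x ) ) == 7
stmt 1: y := z + y  -- replace 0 occurrence(s) of y with (z + y)
  => ( ( ( ( x + 2 ) + x ) + ( ( x + 2 ) + x ) ) * ( ( x + 2 ) + x ) ) == 7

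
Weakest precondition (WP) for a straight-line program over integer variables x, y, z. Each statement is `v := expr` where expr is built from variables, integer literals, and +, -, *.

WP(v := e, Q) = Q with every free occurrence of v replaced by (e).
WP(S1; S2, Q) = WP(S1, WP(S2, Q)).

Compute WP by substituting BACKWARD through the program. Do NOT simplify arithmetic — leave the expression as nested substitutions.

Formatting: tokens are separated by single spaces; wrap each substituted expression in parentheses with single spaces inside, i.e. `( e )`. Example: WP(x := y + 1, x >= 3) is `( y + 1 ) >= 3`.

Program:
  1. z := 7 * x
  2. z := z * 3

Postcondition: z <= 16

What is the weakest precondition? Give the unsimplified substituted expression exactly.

Answer: ( ( 7 * x ) * 3 ) <= 16

Derivation:
post: z <= 16
stmt 2: z := z * 3  -- replace 1 occurrence(s) of z with (z * 3)
  => ( z * 3 ) <= 16
stmt 1: z := 7 * x  -- replace 1 occurrence(s) of z with (7 * x)
  => ( ( 7 * x ) * 3 ) <= 16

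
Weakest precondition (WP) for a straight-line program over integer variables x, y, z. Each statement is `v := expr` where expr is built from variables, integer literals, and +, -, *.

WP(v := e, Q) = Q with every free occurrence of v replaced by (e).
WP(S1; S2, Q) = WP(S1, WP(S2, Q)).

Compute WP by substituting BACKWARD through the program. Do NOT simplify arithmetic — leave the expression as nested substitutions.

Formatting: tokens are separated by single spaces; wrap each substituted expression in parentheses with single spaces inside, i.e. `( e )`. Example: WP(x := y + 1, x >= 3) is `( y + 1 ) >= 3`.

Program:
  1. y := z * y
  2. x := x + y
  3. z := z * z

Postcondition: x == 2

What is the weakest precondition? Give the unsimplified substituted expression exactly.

Answer: ( x + ( z * y ) ) == 2

Derivation:
post: x == 2
stmt 3: z := z * z  -- replace 0 occurrence(s) of z with (z * z)
  => x == 2
stmt 2: x := x + y  -- replace 1 occurrence(s) of x with (x + y)
  => ( x + y ) == 2
stmt 1: y := z * y  -- replace 1 occurrence(s) of y with (z * y)
  => ( x + ( z * y ) ) == 2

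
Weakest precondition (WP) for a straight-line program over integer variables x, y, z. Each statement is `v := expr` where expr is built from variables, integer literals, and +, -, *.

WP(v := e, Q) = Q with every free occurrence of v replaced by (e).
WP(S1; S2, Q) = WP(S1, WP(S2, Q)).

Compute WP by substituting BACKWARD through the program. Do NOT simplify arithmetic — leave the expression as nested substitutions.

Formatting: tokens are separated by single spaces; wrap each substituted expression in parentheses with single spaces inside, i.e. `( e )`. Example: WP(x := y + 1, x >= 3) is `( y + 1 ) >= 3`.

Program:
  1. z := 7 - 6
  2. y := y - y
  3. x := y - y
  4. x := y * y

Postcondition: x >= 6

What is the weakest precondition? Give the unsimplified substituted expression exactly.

Answer: ( ( y - y ) * ( y - y ) ) >= 6

Derivation:
post: x >= 6
stmt 4: x := y * y  -- replace 1 occurrence(s) of x with (y * y)
  => ( y * y ) >= 6
stmt 3: x := y - y  -- replace 0 occurrence(s) of x with (y - y)
  => ( y * y ) >= 6
stmt 2: y := y - y  -- replace 2 occurrence(s) of y with (y - y)
  => ( ( y - y ) * ( y - y ) ) >= 6
stmt 1: z := 7 - 6  -- replace 0 occurrence(s) of z with (7 - 6)
  => ( ( y - y ) * ( y - y ) ) >= 6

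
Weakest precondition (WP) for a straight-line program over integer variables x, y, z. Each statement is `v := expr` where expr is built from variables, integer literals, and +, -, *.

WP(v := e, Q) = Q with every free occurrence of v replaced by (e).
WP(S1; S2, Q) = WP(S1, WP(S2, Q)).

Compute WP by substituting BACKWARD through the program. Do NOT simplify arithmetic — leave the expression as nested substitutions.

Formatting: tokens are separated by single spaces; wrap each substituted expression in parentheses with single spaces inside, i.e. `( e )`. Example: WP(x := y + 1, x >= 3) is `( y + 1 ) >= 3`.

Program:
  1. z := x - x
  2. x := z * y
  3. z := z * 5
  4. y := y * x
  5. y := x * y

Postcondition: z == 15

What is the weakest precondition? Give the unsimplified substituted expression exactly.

post: z == 15
stmt 5: y := x * y  -- replace 0 occurrence(s) of y with (x * y)
  => z == 15
stmt 4: y := y * x  -- replace 0 occurrence(s) of y with (y * x)
  => z == 15
stmt 3: z := z * 5  -- replace 1 occurrence(s) of z with (z * 5)
  => ( z * 5 ) == 15
stmt 2: x := z * y  -- replace 0 occurrence(s) of x with (z * y)
  => ( z * 5 ) == 15
stmt 1: z := x - x  -- replace 1 occurrence(s) of z with (x - x)
  => ( ( x - x ) * 5 ) == 15

Answer: ( ( x - x ) * 5 ) == 15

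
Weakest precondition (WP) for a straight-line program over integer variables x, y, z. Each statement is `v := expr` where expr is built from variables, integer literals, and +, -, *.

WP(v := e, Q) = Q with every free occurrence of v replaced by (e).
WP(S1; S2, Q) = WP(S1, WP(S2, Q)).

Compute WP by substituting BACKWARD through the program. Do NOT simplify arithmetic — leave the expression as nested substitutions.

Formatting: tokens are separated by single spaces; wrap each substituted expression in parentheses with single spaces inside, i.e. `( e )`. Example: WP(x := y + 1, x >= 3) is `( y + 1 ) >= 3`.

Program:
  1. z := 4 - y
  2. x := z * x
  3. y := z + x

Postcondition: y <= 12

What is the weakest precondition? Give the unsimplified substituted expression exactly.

post: y <= 12
stmt 3: y := z + x  -- replace 1 occurrence(s) of y with (z + x)
  => ( z + x ) <= 12
stmt 2: x := z * x  -- replace 1 occurrence(s) of x with (z * x)
  => ( z + ( z * x ) ) <= 12
stmt 1: z := 4 - y  -- replace 2 occurrence(s) of z with (4 - y)
  => ( ( 4 - y ) + ( ( 4 - y ) * x ) ) <= 12

Answer: ( ( 4 - y ) + ( ( 4 - y ) * x ) ) <= 12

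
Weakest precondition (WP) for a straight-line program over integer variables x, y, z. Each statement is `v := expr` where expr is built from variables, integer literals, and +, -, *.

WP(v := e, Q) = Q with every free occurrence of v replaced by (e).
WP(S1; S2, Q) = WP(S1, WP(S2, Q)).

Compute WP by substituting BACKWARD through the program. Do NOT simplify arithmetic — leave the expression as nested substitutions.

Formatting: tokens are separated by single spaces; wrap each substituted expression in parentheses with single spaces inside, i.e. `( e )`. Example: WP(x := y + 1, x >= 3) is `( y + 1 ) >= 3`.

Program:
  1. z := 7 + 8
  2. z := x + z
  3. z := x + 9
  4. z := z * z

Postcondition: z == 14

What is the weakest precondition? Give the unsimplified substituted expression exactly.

Answer: ( ( x + 9 ) * ( x + 9 ) ) == 14

Derivation:
post: z == 14
stmt 4: z := z * z  -- replace 1 occurrence(s) of z with (z * z)
  => ( z * z ) == 14
stmt 3: z := x + 9  -- replace 2 occurrence(s) of z with (x + 9)
  => ( ( x + 9 ) * ( x + 9 ) ) == 14
stmt 2: z := x + z  -- replace 0 occurrence(s) of z with (x + z)
  => ( ( x + 9 ) * ( x + 9 ) ) == 14
stmt 1: z := 7 + 8  -- replace 0 occurrence(s) of z with (7 + 8)
  => ( ( x + 9 ) * ( x + 9 ) ) == 14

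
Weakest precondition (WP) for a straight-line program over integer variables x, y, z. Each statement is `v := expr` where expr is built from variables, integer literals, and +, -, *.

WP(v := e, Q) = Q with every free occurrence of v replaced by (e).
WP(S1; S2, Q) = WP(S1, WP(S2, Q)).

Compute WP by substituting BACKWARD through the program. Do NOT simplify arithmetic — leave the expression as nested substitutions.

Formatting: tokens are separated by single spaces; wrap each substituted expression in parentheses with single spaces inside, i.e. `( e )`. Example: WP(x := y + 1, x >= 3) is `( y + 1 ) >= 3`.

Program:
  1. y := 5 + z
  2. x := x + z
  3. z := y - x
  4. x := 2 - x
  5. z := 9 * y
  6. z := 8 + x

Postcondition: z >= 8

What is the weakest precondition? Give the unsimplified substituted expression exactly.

post: z >= 8
stmt 6: z := 8 + x  -- replace 1 occurrence(s) of z with (8 + x)
  => ( 8 + x ) >= 8
stmt 5: z := 9 * y  -- replace 0 occurrence(s) of z with (9 * y)
  => ( 8 + x ) >= 8
stmt 4: x := 2 - x  -- replace 1 occurrence(s) of x with (2 - x)
  => ( 8 + ( 2 - x ) ) >= 8
stmt 3: z := y - x  -- replace 0 occurrence(s) of z with (y - x)
  => ( 8 + ( 2 - x ) ) >= 8
stmt 2: x := x + z  -- replace 1 occurrence(s) of x with (x + z)
  => ( 8 + ( 2 - ( x + z ) ) ) >= 8
stmt 1: y := 5 + z  -- replace 0 occurrence(s) of y with (5 + z)
  => ( 8 + ( 2 - ( x + z ) ) ) >= 8

Answer: ( 8 + ( 2 - ( x + z ) ) ) >= 8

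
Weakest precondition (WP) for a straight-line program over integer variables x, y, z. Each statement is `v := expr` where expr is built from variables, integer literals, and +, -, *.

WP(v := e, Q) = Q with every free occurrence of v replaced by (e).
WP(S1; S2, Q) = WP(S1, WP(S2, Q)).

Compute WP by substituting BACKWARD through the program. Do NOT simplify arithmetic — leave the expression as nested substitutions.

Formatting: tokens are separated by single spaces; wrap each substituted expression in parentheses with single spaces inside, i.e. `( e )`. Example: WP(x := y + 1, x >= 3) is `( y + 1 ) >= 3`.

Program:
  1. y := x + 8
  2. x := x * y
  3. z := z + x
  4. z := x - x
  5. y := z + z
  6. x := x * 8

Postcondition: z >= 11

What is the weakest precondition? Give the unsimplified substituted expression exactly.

post: z >= 11
stmt 6: x := x * 8  -- replace 0 occurrence(s) of x with (x * 8)
  => z >= 11
stmt 5: y := z + z  -- replace 0 occurrence(s) of y with (z + z)
  => z >= 11
stmt 4: z := x - x  -- replace 1 occurrence(s) of z with (x - x)
  => ( x - x ) >= 11
stmt 3: z := z + x  -- replace 0 occurrence(s) of z with (z + x)
  => ( x - x ) >= 11
stmt 2: x := x * y  -- replace 2 occurrence(s) of x with (x * y)
  => ( ( x * y ) - ( x * y ) ) >= 11
stmt 1: y := x + 8  -- replace 2 occurrence(s) of y with (x + 8)
  => ( ( x * ( x + 8 ) ) - ( x * ( x + 8 ) ) ) >= 11

Answer: ( ( x * ( x + 8 ) ) - ( x * ( x + 8 ) ) ) >= 11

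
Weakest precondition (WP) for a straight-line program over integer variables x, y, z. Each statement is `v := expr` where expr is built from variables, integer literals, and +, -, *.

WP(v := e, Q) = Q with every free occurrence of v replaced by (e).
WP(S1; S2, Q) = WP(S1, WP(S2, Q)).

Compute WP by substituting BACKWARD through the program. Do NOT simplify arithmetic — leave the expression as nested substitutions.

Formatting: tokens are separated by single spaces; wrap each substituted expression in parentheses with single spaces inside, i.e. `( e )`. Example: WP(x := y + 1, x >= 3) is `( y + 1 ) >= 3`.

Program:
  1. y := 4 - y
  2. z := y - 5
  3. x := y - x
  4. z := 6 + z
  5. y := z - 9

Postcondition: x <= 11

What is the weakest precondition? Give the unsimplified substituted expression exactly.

post: x <= 11
stmt 5: y := z - 9  -- replace 0 occurrence(s) of y with (z - 9)
  => x <= 11
stmt 4: z := 6 + z  -- replace 0 occurrence(s) of z with (6 + z)
  => x <= 11
stmt 3: x := y - x  -- replace 1 occurrence(s) of x with (y - x)
  => ( y - x ) <= 11
stmt 2: z := y - 5  -- replace 0 occurrence(s) of z with (y - 5)
  => ( y - x ) <= 11
stmt 1: y := 4 - y  -- replace 1 occurrence(s) of y with (4 - y)
  => ( ( 4 - y ) - x ) <= 11

Answer: ( ( 4 - y ) - x ) <= 11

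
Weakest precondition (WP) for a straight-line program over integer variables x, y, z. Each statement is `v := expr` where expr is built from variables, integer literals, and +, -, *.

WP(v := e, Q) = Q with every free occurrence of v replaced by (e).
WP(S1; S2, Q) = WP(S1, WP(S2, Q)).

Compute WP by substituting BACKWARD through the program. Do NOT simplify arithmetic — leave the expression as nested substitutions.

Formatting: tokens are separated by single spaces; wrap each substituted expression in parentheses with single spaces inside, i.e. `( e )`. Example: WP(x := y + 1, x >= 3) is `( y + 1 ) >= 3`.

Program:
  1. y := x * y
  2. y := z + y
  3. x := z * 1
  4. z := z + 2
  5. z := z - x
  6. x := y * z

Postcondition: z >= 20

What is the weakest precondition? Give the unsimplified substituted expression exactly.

Answer: ( ( z + 2 ) - ( z * 1 ) ) >= 20

Derivation:
post: z >= 20
stmt 6: x := y * z  -- replace 0 occurrence(s) of x with (y * z)
  => z >= 20
stmt 5: z := z - x  -- replace 1 occurrence(s) of z with (z - x)
  => ( z - x ) >= 20
stmt 4: z := z + 2  -- replace 1 occurrence(s) of z with (z + 2)
  => ( ( z + 2 ) - x ) >= 20
stmt 3: x := z * 1  -- replace 1 occurrence(s) of x with (z * 1)
  => ( ( z + 2 ) - ( z * 1 ) ) >= 20
stmt 2: y := z + y  -- replace 0 occurrence(s) of y with (z + y)
  => ( ( z + 2 ) - ( z * 1 ) ) >= 20
stmt 1: y := x * y  -- replace 0 occurrence(s) of y with (x * y)
  => ( ( z + 2 ) - ( z * 1 ) ) >= 20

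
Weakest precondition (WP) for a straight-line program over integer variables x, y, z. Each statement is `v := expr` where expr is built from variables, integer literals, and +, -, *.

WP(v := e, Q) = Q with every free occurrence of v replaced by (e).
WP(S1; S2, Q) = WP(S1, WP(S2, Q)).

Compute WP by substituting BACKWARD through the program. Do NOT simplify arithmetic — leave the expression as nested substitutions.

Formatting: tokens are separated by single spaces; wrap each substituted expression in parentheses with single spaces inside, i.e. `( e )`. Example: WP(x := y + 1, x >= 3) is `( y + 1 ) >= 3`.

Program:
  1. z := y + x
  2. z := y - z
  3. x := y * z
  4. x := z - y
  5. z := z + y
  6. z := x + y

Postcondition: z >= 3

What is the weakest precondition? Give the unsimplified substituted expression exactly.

Answer: ( ( ( y - ( y + x ) ) - y ) + y ) >= 3

Derivation:
post: z >= 3
stmt 6: z := x + y  -- replace 1 occurrence(s) of z with (x + y)
  => ( x + y ) >= 3
stmt 5: z := z + y  -- replace 0 occurrence(s) of z with (z + y)
  => ( x + y ) >= 3
stmt 4: x := z - y  -- replace 1 occurrence(s) of x with (z - y)
  => ( ( z - y ) + y ) >= 3
stmt 3: x := y * z  -- replace 0 occurrence(s) of x with (y * z)
  => ( ( z - y ) + y ) >= 3
stmt 2: z := y - z  -- replace 1 occurrence(s) of z with (y - z)
  => ( ( ( y - z ) - y ) + y ) >= 3
stmt 1: z := y + x  -- replace 1 occurrence(s) of z with (y + x)
  => ( ( ( y - ( y + x ) ) - y ) + y ) >= 3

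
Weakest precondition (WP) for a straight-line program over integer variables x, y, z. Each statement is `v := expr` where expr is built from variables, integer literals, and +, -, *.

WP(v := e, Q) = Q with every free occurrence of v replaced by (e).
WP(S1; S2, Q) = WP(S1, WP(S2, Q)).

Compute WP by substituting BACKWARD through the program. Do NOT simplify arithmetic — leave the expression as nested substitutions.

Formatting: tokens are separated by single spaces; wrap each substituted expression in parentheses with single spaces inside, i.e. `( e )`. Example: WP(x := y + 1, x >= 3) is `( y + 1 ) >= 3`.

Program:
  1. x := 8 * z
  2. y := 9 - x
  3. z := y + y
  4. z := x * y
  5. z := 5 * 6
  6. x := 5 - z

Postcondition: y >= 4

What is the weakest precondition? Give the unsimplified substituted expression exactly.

post: y >= 4
stmt 6: x := 5 - z  -- replace 0 occurrence(s) of x with (5 - z)
  => y >= 4
stmt 5: z := 5 * 6  -- replace 0 occurrence(s) of z with (5 * 6)
  => y >= 4
stmt 4: z := x * y  -- replace 0 occurrence(s) of z with (x * y)
  => y >= 4
stmt 3: z := y + y  -- replace 0 occurrence(s) of z with (y + y)
  => y >= 4
stmt 2: y := 9 - x  -- replace 1 occurrence(s) of y with (9 - x)
  => ( 9 - x ) >= 4
stmt 1: x := 8 * z  -- replace 1 occurrence(s) of x with (8 * z)
  => ( 9 - ( 8 * z ) ) >= 4

Answer: ( 9 - ( 8 * z ) ) >= 4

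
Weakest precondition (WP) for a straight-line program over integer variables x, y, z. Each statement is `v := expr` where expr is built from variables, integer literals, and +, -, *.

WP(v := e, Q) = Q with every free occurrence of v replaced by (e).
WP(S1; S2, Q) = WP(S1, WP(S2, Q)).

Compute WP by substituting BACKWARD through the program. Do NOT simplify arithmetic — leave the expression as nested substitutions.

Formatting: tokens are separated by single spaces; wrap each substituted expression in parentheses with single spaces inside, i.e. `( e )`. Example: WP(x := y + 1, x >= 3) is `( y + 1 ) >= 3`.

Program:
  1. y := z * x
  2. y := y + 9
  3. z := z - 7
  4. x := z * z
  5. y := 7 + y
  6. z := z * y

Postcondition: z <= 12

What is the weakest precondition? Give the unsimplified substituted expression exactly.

Answer: ( ( z - 7 ) * ( 7 + ( ( z * x ) + 9 ) ) ) <= 12

Derivation:
post: z <= 12
stmt 6: z := z * y  -- replace 1 occurrence(s) of z with (z * y)
  => ( z * y ) <= 12
stmt 5: y := 7 + y  -- replace 1 occurrence(s) of y with (7 + y)
  => ( z * ( 7 + y ) ) <= 12
stmt 4: x := z * z  -- replace 0 occurrence(s) of x with (z * z)
  => ( z * ( 7 + y ) ) <= 12
stmt 3: z := z - 7  -- replace 1 occurrence(s) of z with (z - 7)
  => ( ( z - 7 ) * ( 7 + y ) ) <= 12
stmt 2: y := y + 9  -- replace 1 occurrence(s) of y with (y + 9)
  => ( ( z - 7 ) * ( 7 + ( y + 9 ) ) ) <= 12
stmt 1: y := z * x  -- replace 1 occurrence(s) of y with (z * x)
  => ( ( z - 7 ) * ( 7 + ( ( z * x ) + 9 ) ) ) <= 12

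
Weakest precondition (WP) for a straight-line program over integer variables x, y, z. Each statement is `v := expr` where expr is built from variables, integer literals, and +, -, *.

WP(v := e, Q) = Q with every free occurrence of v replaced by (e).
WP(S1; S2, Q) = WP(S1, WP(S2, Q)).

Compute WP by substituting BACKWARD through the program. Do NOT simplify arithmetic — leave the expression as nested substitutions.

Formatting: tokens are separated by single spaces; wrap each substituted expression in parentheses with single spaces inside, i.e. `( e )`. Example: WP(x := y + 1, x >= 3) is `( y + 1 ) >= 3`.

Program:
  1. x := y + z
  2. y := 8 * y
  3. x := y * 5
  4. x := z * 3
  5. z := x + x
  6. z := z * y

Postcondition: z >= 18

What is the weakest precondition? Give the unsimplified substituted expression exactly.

Answer: ( ( ( z * 3 ) + ( z * 3 ) ) * ( 8 * y ) ) >= 18

Derivation:
post: z >= 18
stmt 6: z := z * y  -- replace 1 occurrence(s) of z with (z * y)
  => ( z * y ) >= 18
stmt 5: z := x + x  -- replace 1 occurrence(s) of z with (x + x)
  => ( ( x + x ) * y ) >= 18
stmt 4: x := z * 3  -- replace 2 occurrence(s) of x with (z * 3)
  => ( ( ( z * 3 ) + ( z * 3 ) ) * y ) >= 18
stmt 3: x := y * 5  -- replace 0 occurrence(s) of x with (y * 5)
  => ( ( ( z * 3 ) + ( z * 3 ) ) * y ) >= 18
stmt 2: y := 8 * y  -- replace 1 occurrence(s) of y with (8 * y)
  => ( ( ( z * 3 ) + ( z * 3 ) ) * ( 8 * y ) ) >= 18
stmt 1: x := y + z  -- replace 0 occurrence(s) of x with (y + z)
  => ( ( ( z * 3 ) + ( z * 3 ) ) * ( 8 * y ) ) >= 18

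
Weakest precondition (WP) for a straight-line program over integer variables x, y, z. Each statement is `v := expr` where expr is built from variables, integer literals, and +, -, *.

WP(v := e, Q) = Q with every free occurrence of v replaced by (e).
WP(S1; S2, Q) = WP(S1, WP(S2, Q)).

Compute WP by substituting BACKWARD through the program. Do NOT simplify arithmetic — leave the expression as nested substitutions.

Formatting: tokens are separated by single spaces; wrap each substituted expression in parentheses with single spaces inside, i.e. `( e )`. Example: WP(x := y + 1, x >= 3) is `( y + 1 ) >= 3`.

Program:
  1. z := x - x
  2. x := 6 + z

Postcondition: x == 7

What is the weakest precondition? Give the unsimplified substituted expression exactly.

post: x == 7
stmt 2: x := 6 + z  -- replace 1 occurrence(s) of x with (6 + z)
  => ( 6 + z ) == 7
stmt 1: z := x - x  -- replace 1 occurrence(s) of z with (x - x)
  => ( 6 + ( x - x ) ) == 7

Answer: ( 6 + ( x - x ) ) == 7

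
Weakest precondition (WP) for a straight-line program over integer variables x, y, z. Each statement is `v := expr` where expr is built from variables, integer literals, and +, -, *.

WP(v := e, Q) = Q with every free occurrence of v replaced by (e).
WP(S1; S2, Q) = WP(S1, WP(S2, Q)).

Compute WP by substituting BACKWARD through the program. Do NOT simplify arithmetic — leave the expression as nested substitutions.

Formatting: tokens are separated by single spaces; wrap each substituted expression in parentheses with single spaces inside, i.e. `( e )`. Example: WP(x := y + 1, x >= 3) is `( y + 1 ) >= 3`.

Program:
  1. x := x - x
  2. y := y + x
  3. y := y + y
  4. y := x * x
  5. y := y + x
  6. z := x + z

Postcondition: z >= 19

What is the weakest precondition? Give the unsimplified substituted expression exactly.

Answer: ( ( x - x ) + z ) >= 19

Derivation:
post: z >= 19
stmt 6: z := x + z  -- replace 1 occurrence(s) of z with (x + z)
  => ( x + z ) >= 19
stmt 5: y := y + x  -- replace 0 occurrence(s) of y with (y + x)
  => ( x + z ) >= 19
stmt 4: y := x * x  -- replace 0 occurrence(s) of y with (x * x)
  => ( x + z ) >= 19
stmt 3: y := y + y  -- replace 0 occurrence(s) of y with (y + y)
  => ( x + z ) >= 19
stmt 2: y := y + x  -- replace 0 occurrence(s) of y with (y + x)
  => ( x + z ) >= 19
stmt 1: x := x - x  -- replace 1 occurrence(s) of x with (x - x)
  => ( ( x - x ) + z ) >= 19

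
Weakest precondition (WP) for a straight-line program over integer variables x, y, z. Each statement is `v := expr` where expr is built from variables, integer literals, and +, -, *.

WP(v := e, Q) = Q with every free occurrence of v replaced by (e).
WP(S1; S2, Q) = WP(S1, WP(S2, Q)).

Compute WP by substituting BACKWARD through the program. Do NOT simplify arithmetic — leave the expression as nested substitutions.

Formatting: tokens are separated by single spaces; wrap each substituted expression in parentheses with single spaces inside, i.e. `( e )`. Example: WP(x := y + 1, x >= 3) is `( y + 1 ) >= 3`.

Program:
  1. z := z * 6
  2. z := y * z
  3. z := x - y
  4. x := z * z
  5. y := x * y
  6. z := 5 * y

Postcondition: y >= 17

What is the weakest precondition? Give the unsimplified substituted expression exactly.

Answer: ( ( ( x - y ) * ( x - y ) ) * y ) >= 17

Derivation:
post: y >= 17
stmt 6: z := 5 * y  -- replace 0 occurrence(s) of z with (5 * y)
  => y >= 17
stmt 5: y := x * y  -- replace 1 occurrence(s) of y with (x * y)
  => ( x * y ) >= 17
stmt 4: x := z * z  -- replace 1 occurrence(s) of x with (z * z)
  => ( ( z * z ) * y ) >= 17
stmt 3: z := x - y  -- replace 2 occurrence(s) of z with (x - y)
  => ( ( ( x - y ) * ( x - y ) ) * y ) >= 17
stmt 2: z := y * z  -- replace 0 occurrence(s) of z with (y * z)
  => ( ( ( x - y ) * ( x - y ) ) * y ) >= 17
stmt 1: z := z * 6  -- replace 0 occurrence(s) of z with (z * 6)
  => ( ( ( x - y ) * ( x - y ) ) * y ) >= 17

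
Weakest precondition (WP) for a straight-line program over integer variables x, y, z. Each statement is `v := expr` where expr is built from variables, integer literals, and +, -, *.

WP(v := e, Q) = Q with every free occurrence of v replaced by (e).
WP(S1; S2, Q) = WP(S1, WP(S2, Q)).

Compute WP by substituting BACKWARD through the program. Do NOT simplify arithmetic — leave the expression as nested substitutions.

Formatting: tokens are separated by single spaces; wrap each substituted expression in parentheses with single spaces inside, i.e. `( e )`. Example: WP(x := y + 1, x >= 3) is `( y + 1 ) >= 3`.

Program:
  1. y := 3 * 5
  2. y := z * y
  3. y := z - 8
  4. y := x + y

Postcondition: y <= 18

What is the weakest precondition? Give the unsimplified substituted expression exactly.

post: y <= 18
stmt 4: y := x + y  -- replace 1 occurrence(s) of y with (x + y)
  => ( x + y ) <= 18
stmt 3: y := z - 8  -- replace 1 occurrence(s) of y with (z - 8)
  => ( x + ( z - 8 ) ) <= 18
stmt 2: y := z * y  -- replace 0 occurrence(s) of y with (z * y)
  => ( x + ( z - 8 ) ) <= 18
stmt 1: y := 3 * 5  -- replace 0 occurrence(s) of y with (3 * 5)
  => ( x + ( z - 8 ) ) <= 18

Answer: ( x + ( z - 8 ) ) <= 18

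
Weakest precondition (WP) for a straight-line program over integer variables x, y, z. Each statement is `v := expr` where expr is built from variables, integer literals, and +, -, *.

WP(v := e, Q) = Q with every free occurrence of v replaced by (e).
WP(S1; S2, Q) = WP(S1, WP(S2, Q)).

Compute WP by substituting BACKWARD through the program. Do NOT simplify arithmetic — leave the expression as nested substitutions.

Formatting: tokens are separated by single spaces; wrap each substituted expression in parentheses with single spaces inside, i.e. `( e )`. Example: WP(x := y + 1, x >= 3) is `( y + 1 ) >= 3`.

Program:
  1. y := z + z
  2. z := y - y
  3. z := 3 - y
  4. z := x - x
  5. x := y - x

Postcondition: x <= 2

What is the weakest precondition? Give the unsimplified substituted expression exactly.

post: x <= 2
stmt 5: x := y - x  -- replace 1 occurrence(s) of x with (y - x)
  => ( y - x ) <= 2
stmt 4: z := x - x  -- replace 0 occurrence(s) of z with (x - x)
  => ( y - x ) <= 2
stmt 3: z := 3 - y  -- replace 0 occurrence(s) of z with (3 - y)
  => ( y - x ) <= 2
stmt 2: z := y - y  -- replace 0 occurrence(s) of z with (y - y)
  => ( y - x ) <= 2
stmt 1: y := z + z  -- replace 1 occurrence(s) of y with (z + z)
  => ( ( z + z ) - x ) <= 2

Answer: ( ( z + z ) - x ) <= 2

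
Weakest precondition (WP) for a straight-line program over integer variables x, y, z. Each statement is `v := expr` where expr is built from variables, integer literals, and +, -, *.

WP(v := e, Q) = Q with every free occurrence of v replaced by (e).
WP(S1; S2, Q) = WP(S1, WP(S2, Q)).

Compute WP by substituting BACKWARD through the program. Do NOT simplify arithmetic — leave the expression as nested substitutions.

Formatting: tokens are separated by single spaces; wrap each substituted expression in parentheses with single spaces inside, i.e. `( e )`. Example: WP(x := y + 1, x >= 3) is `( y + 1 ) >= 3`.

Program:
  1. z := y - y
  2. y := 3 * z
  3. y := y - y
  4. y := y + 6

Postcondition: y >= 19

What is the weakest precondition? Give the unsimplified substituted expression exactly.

post: y >= 19
stmt 4: y := y + 6  -- replace 1 occurrence(s) of y with (y + 6)
  => ( y + 6 ) >= 19
stmt 3: y := y - y  -- replace 1 occurrence(s) of y with (y - y)
  => ( ( y - y ) + 6 ) >= 19
stmt 2: y := 3 * z  -- replace 2 occurrence(s) of y with (3 * z)
  => ( ( ( 3 * z ) - ( 3 * z ) ) + 6 ) >= 19
stmt 1: z := y - y  -- replace 2 occurrence(s) of z with (y - y)
  => ( ( ( 3 * ( y - y ) ) - ( 3 * ( y - y ) ) ) + 6 ) >= 19

Answer: ( ( ( 3 * ( y - y ) ) - ( 3 * ( y - y ) ) ) + 6 ) >= 19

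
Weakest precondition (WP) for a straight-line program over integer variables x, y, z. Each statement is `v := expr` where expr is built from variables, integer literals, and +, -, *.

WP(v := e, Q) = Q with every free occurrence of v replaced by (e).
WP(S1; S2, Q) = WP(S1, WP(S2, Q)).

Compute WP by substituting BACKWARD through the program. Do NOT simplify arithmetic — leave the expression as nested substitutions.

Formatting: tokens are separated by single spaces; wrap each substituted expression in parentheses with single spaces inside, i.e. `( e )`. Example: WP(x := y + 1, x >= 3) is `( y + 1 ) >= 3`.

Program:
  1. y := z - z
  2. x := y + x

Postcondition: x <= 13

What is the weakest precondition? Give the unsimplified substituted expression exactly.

Answer: ( ( z - z ) + x ) <= 13

Derivation:
post: x <= 13
stmt 2: x := y + x  -- replace 1 occurrence(s) of x with (y + x)
  => ( y + x ) <= 13
stmt 1: y := z - z  -- replace 1 occurrence(s) of y with (z - z)
  => ( ( z - z ) + x ) <= 13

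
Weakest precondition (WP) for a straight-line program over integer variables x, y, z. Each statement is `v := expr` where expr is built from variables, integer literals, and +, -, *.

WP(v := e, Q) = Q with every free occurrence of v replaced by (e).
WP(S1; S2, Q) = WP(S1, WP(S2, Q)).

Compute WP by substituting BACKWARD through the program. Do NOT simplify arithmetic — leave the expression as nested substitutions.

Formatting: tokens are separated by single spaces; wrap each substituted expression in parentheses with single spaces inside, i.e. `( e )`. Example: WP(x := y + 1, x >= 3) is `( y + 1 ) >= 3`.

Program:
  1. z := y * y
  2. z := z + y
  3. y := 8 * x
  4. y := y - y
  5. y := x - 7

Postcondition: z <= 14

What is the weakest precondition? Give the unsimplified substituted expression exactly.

Answer: ( ( y * y ) + y ) <= 14

Derivation:
post: z <= 14
stmt 5: y := x - 7  -- replace 0 occurrence(s) of y with (x - 7)
  => z <= 14
stmt 4: y := y - y  -- replace 0 occurrence(s) of y with (y - y)
  => z <= 14
stmt 3: y := 8 * x  -- replace 0 occurrence(s) of y with (8 * x)
  => z <= 14
stmt 2: z := z + y  -- replace 1 occurrence(s) of z with (z + y)
  => ( z + y ) <= 14
stmt 1: z := y * y  -- replace 1 occurrence(s) of z with (y * y)
  => ( ( y * y ) + y ) <= 14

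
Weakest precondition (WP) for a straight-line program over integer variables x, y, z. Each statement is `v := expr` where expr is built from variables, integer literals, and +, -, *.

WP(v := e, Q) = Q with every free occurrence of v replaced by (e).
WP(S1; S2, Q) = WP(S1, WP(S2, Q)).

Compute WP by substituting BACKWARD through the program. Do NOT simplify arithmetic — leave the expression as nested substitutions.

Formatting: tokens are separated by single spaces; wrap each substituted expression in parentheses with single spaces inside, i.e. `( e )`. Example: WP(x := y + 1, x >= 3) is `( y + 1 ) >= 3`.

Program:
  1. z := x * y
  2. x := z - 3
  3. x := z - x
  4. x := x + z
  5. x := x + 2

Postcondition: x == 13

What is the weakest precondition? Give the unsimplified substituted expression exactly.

Answer: ( ( ( ( x * y ) - ( ( x * y ) - 3 ) ) + ( x * y ) ) + 2 ) == 13

Derivation:
post: x == 13
stmt 5: x := x + 2  -- replace 1 occurrence(s) of x with (x + 2)
  => ( x + 2 ) == 13
stmt 4: x := x + z  -- replace 1 occurrence(s) of x with (x + z)
  => ( ( x + z ) + 2 ) == 13
stmt 3: x := z - x  -- replace 1 occurrence(s) of x with (z - x)
  => ( ( ( z - x ) + z ) + 2 ) == 13
stmt 2: x := z - 3  -- replace 1 occurrence(s) of x with (z - 3)
  => ( ( ( z - ( z - 3 ) ) + z ) + 2 ) == 13
stmt 1: z := x * y  -- replace 3 occurrence(s) of z with (x * y)
  => ( ( ( ( x * y ) - ( ( x * y ) - 3 ) ) + ( x * y ) ) + 2 ) == 13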